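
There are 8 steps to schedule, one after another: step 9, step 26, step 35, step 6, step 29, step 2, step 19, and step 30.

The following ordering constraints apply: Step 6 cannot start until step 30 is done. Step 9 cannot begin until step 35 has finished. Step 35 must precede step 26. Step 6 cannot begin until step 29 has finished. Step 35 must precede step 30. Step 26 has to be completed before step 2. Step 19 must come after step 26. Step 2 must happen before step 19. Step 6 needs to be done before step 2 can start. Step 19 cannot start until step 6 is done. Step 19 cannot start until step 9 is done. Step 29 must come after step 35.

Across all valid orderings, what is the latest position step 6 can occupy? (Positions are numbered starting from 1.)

6

Following every chain forward from step 6, the steps that must come later are step 2, step 19 — 2 of them.
With 2 mandatory successors out of 8 steps total, the latest slot for step 6 is 8−2 = 6, and it's reachable by doing all non-successors before step 6.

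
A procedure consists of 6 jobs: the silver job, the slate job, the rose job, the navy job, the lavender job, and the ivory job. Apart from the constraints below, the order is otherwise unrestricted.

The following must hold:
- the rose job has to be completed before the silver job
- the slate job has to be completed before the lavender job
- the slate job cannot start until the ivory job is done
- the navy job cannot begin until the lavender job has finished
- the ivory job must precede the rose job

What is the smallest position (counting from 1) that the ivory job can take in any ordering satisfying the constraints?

1

No constraint forces any other job before the ivory job, so it can be placed first.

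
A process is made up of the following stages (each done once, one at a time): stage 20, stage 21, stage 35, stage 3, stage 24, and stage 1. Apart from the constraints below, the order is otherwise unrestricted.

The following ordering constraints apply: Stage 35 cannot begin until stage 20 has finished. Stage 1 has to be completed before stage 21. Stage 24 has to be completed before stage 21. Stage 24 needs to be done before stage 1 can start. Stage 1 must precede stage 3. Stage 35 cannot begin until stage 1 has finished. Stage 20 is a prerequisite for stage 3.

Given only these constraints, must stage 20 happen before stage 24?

No

Stage 20 and stage 24 are not related by any chain of constraints.
A valid ordering placing stage 24 before stage 20 exists, so the answer is no.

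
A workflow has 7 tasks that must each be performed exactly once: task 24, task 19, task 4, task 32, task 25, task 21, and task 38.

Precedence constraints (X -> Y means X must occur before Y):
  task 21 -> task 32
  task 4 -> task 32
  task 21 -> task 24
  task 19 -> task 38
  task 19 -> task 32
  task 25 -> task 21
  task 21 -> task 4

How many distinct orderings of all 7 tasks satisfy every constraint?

The tasks with no prerequisites are task 19, task 25; any of them can be placed first.
Counting all ways to extend the partial order to a total order gives 58.

58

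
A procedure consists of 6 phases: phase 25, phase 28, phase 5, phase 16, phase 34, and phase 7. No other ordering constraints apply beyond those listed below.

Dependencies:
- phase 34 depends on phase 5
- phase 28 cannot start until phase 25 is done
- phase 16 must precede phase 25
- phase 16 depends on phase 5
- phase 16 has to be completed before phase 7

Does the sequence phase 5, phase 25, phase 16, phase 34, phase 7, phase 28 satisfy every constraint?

Here phase 16 comes after phase 25.
That contradicts the constraint that phase 16 must precede phase 25.

No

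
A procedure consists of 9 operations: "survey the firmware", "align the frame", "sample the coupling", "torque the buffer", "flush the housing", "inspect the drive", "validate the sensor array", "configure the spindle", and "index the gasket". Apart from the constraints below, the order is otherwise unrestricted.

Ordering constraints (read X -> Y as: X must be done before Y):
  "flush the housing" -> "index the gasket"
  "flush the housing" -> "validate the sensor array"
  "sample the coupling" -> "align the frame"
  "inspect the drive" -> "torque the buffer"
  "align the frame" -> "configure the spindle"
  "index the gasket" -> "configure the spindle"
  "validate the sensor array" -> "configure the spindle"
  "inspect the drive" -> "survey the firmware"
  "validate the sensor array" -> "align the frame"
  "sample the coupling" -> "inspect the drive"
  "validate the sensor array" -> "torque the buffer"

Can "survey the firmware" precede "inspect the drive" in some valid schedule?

The constraints give a chain "inspect the drive" → "survey the firmware", which forces "inspect the drive" before "survey the firmware".
So no valid ordering can have "survey the firmware" before "inspect the drive".

No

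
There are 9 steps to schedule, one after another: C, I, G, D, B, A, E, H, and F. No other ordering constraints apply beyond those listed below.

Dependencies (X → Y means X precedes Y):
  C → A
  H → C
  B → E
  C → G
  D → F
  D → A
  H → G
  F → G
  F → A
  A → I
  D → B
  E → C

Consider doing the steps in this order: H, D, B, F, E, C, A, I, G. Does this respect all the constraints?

Checking each listed constraint against this order: for instance, H is in position 1 and G in position 9, so that constraint holds — and the remaining constraints check out the same way.

Yes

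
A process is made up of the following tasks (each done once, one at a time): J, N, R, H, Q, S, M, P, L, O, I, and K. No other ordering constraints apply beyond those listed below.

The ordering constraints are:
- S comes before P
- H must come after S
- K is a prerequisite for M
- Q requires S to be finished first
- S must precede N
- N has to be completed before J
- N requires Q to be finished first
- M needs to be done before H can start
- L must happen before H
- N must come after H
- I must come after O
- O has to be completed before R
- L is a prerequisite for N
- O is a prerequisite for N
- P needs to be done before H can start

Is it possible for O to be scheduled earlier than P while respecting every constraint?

Yes

No chain of constraints runs from P to O, so P is not required to come first.
That means at least one valid schedule has O before P.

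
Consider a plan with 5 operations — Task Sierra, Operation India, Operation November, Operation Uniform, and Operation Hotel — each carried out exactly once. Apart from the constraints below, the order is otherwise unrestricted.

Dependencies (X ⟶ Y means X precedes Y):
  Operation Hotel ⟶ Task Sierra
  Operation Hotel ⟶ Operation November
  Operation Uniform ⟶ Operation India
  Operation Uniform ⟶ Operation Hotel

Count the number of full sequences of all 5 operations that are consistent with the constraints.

8

Operation Uniform is the only operation with nothing required before it, so every ordering starts there.
Systematically extending each partial ordering one operation at a time and counting, there are 8 complete orderings.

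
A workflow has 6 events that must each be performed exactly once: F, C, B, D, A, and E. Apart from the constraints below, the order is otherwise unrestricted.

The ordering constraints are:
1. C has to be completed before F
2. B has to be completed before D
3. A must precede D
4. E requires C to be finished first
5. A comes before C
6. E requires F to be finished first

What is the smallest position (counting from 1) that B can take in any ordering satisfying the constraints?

1

No constraint forces any other event before B, so it can be placed first.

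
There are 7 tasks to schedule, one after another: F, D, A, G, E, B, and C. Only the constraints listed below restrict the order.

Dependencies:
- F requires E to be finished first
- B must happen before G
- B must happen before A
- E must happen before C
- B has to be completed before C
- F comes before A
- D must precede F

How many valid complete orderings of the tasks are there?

113

The tasks with no prerequisites are D, E, B; any of them can be placed first.
Counting all ways to extend the partial order to a total order gives 113.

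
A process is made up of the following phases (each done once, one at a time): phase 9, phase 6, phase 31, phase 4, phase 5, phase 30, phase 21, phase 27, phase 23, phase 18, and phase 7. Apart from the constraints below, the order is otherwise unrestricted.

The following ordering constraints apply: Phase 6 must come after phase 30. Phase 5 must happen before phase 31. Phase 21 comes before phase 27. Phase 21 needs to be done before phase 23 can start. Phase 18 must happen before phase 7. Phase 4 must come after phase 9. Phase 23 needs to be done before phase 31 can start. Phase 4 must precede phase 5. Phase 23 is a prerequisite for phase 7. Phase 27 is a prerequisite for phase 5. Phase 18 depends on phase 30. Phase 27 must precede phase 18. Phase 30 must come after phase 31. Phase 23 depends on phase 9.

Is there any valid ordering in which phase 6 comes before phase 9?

There is a dependency chain phase 9 → phase 23 → phase 31 → phase 30 → phase 6, so phase 6 always comes after phase 9.
Hence phase 6 can never be scheduled before phase 9.

No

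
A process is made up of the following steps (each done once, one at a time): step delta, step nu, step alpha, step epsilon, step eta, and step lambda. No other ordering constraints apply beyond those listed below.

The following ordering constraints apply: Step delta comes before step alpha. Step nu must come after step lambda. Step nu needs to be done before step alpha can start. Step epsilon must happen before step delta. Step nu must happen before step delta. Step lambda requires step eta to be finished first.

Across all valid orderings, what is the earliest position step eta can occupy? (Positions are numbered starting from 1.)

1

No constraint forces any other step before step eta, so it can be placed first.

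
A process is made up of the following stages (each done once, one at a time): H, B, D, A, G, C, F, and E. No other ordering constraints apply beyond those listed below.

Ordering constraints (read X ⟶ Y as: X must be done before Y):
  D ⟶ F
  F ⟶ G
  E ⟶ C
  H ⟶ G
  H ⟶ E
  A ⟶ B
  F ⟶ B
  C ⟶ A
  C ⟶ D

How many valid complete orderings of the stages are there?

7

H is the only stage with nothing required before it, so every ordering starts there.
Enumerating by repeatedly choosing an available stage (one whose prerequisites are all placed) gives 7 distinct complete orderings.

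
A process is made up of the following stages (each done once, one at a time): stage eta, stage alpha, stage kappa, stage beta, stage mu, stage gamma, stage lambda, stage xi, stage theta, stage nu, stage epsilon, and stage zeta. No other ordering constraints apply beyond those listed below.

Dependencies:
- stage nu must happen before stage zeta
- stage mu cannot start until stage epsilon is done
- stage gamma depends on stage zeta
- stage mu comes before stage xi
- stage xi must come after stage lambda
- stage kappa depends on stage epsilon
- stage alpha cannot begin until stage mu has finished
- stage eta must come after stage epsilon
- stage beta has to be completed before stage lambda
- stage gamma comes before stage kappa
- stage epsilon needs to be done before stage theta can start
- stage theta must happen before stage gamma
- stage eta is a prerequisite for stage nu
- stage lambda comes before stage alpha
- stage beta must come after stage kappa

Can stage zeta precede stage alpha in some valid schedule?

Yes

Every valid ordering already has stage zeta before stage alpha (the constraints require it), so in particular at least one does.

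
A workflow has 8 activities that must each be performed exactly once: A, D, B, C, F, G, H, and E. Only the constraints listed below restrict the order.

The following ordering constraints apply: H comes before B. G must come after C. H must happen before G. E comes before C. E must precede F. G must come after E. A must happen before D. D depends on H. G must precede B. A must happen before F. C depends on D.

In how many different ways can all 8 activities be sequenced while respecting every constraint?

40

The activities with no prerequisites are A, H, E; any of them can be placed first.
Counting all ways to extend the partial order to a total order gives 40.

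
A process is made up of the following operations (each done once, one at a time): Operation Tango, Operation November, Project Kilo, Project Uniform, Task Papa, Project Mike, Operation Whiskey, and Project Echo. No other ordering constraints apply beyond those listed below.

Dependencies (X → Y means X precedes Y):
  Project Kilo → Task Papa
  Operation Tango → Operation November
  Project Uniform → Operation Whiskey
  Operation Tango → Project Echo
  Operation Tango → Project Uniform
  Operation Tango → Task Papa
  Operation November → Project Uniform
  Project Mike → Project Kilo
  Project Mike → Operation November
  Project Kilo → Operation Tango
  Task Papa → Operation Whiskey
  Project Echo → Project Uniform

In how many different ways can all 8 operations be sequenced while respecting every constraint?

Project Mike is the only operation with nothing required before it, so every ordering starts there.
Counting all ways to extend the partial order to a total order gives 8.

8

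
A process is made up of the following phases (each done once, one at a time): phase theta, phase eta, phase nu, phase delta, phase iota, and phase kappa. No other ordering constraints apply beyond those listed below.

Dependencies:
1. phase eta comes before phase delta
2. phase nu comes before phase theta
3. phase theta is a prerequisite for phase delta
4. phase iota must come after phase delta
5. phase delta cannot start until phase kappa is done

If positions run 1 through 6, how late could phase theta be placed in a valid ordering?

Every phase that must follow phase theta has to come after it. Tracing all chains starting from phase theta, those phases are: phase delta, phase iota — 2 in total.
So at least 2 phases follow phase theta, putting phase theta no later than position 4. That position is achievable by scheduling everything else first.

4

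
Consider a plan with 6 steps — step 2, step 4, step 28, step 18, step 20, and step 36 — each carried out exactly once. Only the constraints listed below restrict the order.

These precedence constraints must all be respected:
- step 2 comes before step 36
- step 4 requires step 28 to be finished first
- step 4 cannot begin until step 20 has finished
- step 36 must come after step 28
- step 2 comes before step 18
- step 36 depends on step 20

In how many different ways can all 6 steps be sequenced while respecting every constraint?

3 steps have no prerequisites (step 2, step 28, step 20), so any of them could come first.
Enumerating by repeatedly choosing an available step (one whose prerequisites are all placed) gives 52 distinct complete orderings.

52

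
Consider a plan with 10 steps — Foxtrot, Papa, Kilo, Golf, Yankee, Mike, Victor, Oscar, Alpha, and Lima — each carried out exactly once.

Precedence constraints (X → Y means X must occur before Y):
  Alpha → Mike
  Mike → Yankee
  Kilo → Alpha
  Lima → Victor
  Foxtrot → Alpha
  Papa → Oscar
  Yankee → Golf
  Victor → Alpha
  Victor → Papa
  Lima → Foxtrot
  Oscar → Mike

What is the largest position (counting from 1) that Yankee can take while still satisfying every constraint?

Following the constraints forward from Yankee, its only required successor is Golf.
With 1 mandatory successor out of 10 steps total, the latest slot for Yankee is 10−1 = 9, and it's reachable by doing all non-successors before Yankee.

9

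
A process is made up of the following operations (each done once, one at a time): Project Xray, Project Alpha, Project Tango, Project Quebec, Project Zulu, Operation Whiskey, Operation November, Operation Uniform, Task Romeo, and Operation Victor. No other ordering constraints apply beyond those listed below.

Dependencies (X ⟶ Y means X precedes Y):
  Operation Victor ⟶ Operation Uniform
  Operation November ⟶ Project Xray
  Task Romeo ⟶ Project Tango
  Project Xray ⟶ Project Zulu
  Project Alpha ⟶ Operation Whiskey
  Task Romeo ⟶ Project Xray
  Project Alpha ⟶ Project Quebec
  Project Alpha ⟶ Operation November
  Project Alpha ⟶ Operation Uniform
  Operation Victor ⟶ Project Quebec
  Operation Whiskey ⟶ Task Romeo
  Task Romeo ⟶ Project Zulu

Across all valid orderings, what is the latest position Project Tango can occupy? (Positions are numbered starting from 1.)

10

Project Tango has no required successors, so nothing stops it from going last (position 10).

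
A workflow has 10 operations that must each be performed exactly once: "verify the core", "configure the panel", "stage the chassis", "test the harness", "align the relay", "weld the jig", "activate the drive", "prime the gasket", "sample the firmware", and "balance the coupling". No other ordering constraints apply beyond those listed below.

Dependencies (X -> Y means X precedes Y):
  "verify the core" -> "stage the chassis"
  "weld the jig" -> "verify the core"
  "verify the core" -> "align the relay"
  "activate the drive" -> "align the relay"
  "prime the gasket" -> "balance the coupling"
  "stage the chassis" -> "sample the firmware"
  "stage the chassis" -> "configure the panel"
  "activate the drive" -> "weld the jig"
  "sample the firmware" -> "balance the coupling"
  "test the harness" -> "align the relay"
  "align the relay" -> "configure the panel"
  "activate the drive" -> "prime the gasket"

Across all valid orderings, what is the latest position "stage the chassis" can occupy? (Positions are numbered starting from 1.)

The operations that are forced after "stage the chassis", directly or by a chain of constraints, are "configure the panel", "sample the firmware", "balance the coupling". That's 3 operations.
So at least 3 operations follow "stage the chassis", putting "stage the chassis" no later than position 7. That position is achievable by scheduling everything else first.

7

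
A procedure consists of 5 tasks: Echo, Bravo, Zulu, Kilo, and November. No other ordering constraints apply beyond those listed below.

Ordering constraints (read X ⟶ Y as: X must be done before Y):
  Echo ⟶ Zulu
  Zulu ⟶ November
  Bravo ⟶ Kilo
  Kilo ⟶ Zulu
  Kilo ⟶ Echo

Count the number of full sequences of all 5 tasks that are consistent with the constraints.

Only Bravo has no prerequisites, so it must go first.
Every task is then forced in turn, so only 1 complete ordering is consistent with the constraints.

1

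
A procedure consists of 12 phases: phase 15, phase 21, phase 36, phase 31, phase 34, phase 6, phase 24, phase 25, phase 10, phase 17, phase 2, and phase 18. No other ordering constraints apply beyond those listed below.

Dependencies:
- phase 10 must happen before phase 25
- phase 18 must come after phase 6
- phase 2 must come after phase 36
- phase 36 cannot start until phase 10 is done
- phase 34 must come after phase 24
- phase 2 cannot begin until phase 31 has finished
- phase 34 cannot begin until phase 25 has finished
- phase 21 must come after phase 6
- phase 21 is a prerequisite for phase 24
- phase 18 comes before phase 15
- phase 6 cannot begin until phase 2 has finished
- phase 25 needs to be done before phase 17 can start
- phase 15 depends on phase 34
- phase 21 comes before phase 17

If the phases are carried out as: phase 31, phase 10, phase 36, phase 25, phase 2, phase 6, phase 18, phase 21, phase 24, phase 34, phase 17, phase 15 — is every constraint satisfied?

Yes

Checking each listed constraint against this order: for instance, phase 25 is in position 4 and phase 17 in position 11, so that constraint holds — and the remaining constraints check out the same way.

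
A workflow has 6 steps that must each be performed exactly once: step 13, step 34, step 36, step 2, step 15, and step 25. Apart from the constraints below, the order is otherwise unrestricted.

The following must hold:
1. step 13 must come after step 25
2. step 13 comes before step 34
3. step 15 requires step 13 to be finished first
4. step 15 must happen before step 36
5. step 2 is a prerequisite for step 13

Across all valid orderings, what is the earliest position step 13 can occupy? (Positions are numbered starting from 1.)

Working backwards through the constraints from step 13, its full set of required predecessors is step 2, step 25 — 2 of them.
With 2 mandatory predecessors, the earliest step 13 can sit is position 2+1 = 3, and placing just those 2 first achieves it.

3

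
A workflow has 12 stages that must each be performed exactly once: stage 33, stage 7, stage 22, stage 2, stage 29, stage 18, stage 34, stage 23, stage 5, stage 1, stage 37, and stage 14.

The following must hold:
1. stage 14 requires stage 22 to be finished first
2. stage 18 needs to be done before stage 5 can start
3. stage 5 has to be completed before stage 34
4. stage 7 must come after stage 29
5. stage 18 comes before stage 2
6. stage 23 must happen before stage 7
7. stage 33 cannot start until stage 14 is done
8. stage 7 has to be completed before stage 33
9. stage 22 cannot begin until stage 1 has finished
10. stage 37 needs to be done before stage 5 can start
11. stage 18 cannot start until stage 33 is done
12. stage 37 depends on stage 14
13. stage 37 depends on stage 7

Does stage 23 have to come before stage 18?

Chaining the stated constraints: stage 23 → stage 7 → stage 33 → stage 18.
Hence stage 23 necessarily comes before stage 18.

Yes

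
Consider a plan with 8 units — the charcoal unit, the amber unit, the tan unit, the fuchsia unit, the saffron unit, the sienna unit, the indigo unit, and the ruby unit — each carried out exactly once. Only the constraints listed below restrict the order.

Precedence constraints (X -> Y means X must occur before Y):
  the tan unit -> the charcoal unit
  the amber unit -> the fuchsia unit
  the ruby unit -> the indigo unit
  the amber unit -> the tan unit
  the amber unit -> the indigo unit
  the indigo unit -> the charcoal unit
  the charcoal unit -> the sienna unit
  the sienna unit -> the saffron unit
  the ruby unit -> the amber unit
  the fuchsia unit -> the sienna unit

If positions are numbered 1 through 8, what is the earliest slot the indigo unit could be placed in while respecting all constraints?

3

The units that are forced before the indigo unit, directly or transitively, are the amber unit, the ruby unit. That's 2 units.
With 2 mandatory predecessors, the earliest the indigo unit can sit is position 2+1 = 3, and placing just those 2 first achieves it.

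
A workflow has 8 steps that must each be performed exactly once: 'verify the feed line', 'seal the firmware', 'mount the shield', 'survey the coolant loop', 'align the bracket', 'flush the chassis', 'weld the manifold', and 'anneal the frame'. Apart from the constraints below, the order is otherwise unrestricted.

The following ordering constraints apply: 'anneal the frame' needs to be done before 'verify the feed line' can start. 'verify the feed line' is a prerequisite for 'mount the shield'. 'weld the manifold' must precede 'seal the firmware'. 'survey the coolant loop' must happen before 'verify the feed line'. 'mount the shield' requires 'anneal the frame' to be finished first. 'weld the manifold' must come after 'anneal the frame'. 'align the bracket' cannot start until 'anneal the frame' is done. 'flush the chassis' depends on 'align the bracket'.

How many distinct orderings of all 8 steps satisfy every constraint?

300

2 steps have no prerequisites ('survey the coolant loop', 'anneal the frame'), so any of them could come first.
Counting all ways to extend the partial order to a total order gives 300.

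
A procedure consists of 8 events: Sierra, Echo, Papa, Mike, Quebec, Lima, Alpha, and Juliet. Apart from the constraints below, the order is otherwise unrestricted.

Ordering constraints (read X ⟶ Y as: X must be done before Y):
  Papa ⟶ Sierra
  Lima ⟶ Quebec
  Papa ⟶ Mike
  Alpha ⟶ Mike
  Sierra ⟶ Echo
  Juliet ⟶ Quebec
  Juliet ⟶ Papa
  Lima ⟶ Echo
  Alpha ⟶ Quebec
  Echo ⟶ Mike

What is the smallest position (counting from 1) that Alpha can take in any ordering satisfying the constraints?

1

Nothing is required before Alpha; it can be the very first event.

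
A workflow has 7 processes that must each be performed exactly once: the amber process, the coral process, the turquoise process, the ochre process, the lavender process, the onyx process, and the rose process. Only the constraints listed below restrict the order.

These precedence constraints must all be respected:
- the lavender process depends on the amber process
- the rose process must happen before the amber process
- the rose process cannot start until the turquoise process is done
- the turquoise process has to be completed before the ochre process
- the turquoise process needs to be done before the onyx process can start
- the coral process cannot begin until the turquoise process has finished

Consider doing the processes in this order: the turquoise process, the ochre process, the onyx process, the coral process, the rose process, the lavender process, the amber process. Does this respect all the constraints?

The sequence places the lavender process ahead of the amber process.
That contradicts the constraint that the amber process must precede the lavender process.

No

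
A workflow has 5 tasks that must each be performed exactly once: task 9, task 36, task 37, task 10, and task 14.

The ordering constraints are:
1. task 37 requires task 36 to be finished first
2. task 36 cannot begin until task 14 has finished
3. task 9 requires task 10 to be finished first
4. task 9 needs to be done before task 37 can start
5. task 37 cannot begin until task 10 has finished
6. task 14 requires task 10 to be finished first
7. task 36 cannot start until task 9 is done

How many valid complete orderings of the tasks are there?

2

Task 10 is the only task with nothing required before it, so every ordering starts there.
Enumerating by repeatedly choosing an available task (one whose prerequisites are all placed) gives 2 distinct complete orderings.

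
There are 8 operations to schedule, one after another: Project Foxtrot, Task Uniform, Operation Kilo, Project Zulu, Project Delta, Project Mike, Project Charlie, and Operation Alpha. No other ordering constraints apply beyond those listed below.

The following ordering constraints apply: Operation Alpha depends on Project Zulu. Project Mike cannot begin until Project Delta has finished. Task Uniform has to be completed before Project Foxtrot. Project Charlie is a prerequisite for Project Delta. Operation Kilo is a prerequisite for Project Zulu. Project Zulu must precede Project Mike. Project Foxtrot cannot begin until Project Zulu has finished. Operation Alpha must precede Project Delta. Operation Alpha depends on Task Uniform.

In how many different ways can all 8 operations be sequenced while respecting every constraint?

The operations with no prerequisites are Task Uniform, Operation Kilo, Project Charlie; any of them can be placed first.
Counting all ways to extend the partial order to a total order gives 66.

66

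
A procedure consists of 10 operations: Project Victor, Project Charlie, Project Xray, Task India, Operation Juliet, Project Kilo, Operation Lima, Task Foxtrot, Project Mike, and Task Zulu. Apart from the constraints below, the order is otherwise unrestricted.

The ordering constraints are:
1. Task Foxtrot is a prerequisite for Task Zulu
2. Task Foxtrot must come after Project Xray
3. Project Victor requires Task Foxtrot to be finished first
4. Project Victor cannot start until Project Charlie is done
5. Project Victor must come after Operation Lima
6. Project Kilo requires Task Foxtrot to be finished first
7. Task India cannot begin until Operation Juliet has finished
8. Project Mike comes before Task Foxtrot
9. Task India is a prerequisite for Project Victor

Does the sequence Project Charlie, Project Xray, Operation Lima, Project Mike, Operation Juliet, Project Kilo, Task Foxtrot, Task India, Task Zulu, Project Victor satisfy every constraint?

The sequence places Project Kilo ahead of Task Foxtrot.
That contradicts the constraint that Task Foxtrot must precede Project Kilo.

No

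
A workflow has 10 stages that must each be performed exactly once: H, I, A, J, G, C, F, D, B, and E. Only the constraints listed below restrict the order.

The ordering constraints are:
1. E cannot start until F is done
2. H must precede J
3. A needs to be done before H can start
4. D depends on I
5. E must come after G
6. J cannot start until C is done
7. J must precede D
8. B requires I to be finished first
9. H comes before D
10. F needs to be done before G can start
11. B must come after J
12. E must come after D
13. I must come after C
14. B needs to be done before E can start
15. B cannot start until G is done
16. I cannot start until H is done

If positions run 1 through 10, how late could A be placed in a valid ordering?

4

Following every chain forward from A, the stages that must come later are H, I, J, D, B, E — 6 of them.
So at least 6 stages follow A, putting A no later than position 4. That position is achievable by scheduling everything else first.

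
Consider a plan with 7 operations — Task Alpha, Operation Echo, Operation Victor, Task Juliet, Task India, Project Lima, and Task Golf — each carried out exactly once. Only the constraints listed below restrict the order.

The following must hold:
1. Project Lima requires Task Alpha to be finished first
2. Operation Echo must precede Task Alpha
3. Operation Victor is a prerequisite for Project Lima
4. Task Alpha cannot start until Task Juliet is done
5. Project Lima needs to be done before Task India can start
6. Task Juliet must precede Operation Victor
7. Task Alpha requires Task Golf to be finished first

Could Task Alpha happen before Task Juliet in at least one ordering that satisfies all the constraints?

The constraints give a chain Task Juliet → Task Alpha, which forces Task Juliet before Task Alpha.
So no valid ordering can have Task Alpha before Task Juliet.

No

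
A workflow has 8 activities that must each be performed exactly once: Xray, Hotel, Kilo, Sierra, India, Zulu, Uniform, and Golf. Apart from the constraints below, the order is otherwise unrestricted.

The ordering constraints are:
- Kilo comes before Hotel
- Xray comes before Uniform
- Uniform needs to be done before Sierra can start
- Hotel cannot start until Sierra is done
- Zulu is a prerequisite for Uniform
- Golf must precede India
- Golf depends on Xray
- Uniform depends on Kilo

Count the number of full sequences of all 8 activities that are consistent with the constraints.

92

3 activities have no prerequisites (Xray, Kilo, Zulu), so any of them could come first.
Counting all ways to extend the partial order to a total order gives 92.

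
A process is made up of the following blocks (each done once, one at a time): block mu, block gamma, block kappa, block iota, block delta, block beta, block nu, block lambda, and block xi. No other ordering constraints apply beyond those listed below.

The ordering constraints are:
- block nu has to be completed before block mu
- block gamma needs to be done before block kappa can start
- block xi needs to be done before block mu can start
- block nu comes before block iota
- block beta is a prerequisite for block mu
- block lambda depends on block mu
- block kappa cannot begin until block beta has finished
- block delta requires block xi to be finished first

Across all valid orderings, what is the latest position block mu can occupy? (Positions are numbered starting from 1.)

Following the constraints forward from block mu, its only required successor is block lambda.
So at least 1 block follows block mu, putting block mu no later than position 8. That position is achievable by scheduling everything else first.

8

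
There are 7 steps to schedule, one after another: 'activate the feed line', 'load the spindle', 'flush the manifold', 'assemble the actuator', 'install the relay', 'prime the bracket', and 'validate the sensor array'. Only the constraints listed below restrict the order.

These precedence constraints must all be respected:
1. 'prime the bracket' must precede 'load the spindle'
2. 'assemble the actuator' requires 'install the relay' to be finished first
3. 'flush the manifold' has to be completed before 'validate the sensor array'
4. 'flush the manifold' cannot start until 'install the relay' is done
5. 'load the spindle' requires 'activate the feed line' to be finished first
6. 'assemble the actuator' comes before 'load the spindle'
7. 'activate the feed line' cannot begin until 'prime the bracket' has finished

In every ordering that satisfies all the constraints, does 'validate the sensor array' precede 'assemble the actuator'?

No

No chain of constraints connects 'validate the sensor array' to 'assemble the actuator' in either direction.
There exist valid orderings with 'assemble the actuator' before 'validate the sensor array', so 'validate the sensor array' is not required to come first.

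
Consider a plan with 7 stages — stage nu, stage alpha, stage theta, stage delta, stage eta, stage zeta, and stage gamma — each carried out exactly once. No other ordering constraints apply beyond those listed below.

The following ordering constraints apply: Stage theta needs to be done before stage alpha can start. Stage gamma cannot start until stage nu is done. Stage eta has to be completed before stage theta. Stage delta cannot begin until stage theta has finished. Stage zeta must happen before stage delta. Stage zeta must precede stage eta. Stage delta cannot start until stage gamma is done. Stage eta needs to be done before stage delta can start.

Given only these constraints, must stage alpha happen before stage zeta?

No

In fact the dependencies run the other way: stage zeta → stage eta → stage theta → stage alpha.
So stage alpha never precedes stage zeta.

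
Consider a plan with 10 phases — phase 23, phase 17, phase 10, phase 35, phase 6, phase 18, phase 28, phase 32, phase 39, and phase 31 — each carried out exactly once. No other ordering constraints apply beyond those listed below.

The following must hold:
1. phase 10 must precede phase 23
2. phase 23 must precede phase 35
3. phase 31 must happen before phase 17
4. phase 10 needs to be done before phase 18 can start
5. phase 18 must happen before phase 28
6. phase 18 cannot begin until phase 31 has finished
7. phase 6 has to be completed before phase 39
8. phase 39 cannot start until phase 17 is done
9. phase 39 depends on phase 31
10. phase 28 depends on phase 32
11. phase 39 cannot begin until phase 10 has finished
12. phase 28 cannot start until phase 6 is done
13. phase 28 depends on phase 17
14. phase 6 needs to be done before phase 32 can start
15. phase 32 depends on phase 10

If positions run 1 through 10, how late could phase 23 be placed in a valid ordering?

Following the constraints forward from phase 23, its only required successor is phase 35.
So at least 1 phase follows phase 23, putting phase 23 no later than position 9. That position is achievable by scheduling everything else first.

9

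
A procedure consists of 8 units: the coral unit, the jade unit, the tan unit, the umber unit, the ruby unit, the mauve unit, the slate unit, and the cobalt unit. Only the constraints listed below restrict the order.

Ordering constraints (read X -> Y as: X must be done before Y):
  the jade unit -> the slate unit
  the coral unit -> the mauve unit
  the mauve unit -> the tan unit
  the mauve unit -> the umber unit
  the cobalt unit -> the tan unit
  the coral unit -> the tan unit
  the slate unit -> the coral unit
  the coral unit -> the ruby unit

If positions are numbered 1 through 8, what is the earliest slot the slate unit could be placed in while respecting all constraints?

The only unit forced before the slate unit (directly or transitively) is the jade unit.
So at minimum 1 unit comes before the slate unit, putting the slate unit no earlier than position 2. That position is achievable by scheduling exactly that predecessor first.

2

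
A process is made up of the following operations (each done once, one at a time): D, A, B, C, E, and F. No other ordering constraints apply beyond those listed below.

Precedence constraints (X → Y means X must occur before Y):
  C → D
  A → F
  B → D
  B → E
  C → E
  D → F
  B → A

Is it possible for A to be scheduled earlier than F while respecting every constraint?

The constraints force A before F, so yes — every valid ordering has A earlier.

Yes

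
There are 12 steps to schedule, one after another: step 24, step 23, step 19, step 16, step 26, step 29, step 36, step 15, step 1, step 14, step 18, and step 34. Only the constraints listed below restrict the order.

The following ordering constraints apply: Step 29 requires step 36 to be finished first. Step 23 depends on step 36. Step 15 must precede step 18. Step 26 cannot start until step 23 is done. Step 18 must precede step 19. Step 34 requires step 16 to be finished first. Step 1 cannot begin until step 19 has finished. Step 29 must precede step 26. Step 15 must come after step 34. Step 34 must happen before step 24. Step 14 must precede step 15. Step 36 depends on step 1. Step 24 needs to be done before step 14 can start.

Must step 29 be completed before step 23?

No

No chain of constraints connects step 29 to step 23 in either direction.
A valid ordering placing step 23 before step 29 exists, so the answer is no.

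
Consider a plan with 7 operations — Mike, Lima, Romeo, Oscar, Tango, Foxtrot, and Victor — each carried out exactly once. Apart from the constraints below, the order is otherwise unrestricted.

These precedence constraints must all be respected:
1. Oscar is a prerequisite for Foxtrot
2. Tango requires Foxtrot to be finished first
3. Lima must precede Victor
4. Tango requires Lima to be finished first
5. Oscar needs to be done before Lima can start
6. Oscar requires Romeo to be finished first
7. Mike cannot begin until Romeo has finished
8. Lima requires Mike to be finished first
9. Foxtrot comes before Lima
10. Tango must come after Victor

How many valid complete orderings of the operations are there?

3

Romeo is the only operation with nothing required before it, so every ordering starts there.
Counting all ways to extend the partial order to a total order gives 3.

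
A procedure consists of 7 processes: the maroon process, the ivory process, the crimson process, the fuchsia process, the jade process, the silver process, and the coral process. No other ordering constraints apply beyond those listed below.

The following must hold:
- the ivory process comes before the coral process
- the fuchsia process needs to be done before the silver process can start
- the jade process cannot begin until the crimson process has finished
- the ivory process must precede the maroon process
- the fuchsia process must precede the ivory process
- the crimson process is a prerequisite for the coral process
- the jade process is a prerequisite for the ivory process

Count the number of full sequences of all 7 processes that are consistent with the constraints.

The processes with no prerequisites are the crimson process, the fuchsia process; any of them can be placed first.
Systematically extending each partial ordering one process at a time and counting, there are 30 complete orderings.

30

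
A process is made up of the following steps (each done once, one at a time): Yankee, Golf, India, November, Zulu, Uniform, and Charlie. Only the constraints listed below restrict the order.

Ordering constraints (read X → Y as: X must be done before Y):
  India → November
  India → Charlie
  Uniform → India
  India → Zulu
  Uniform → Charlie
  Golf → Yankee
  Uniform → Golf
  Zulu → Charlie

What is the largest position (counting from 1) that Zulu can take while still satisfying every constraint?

6

Following the constraints forward from Zulu, its only required successor is Charlie.
So at least 1 step follows Zulu, putting Zulu no later than position 6. That position is achievable by scheduling everything else first.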